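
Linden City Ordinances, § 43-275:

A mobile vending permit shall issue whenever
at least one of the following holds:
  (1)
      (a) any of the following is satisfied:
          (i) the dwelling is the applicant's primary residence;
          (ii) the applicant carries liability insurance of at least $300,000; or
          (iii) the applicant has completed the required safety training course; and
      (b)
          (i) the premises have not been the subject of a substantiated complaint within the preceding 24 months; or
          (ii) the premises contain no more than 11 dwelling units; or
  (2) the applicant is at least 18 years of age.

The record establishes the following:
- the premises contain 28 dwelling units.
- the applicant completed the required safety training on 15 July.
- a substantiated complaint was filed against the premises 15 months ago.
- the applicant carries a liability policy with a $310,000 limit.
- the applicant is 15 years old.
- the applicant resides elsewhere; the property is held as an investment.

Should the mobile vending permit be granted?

No — denied.

(i) primary residence — not satisfied.
(ii) insurance ≥ $300,000 — satisfied.
(iii) safety training — holds.
(a): F OR T OR T → true.
(i) no complaint in 24 mo. — not met.
(ii) ≤ 11 units — not satisfied.
So (b) is not satisfied (F OR F).
(1): T AND F → false.
(2) age ≥ 18 — not satisfied.
Overall = F OR F = false.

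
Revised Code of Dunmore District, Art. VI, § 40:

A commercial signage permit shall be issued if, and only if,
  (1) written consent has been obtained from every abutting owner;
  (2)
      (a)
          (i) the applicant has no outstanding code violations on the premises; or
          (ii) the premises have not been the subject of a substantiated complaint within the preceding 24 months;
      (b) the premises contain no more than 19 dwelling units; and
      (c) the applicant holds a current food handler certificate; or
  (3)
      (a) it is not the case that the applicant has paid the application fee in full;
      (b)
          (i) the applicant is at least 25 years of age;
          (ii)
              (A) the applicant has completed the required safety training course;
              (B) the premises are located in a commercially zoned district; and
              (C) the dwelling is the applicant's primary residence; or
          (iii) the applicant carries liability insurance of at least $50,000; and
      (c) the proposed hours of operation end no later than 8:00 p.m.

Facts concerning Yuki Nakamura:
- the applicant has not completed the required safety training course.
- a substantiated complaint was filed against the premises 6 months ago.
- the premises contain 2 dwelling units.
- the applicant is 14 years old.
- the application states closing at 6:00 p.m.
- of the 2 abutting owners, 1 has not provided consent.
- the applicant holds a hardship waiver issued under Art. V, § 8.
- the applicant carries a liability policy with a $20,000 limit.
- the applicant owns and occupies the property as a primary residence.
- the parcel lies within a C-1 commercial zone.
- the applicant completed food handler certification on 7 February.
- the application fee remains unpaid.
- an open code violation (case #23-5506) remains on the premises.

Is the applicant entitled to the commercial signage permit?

(1) all abutters consent — not met.
(i) no code violations — fails.
(ii) no complaint in 24 mo. — not satisfied.
So (a) is not satisfied (F OR F).
(b) ≤ 19 units — satisfied.
(c) food handler cert. — met.
(2): F AND T AND T → false.
(a) not (fee paid) — met.
(i) age ≥ 25 — fails.
(A) safety training — not satisfied.
(B) commercially zoned — satisfied.
(C) primary residence — holds.
So (ii) is not satisfied (F AND T AND T).
(iii) insurance ≥ $50,000 — not satisfied.
(b) = F OR F OR F = false.
(c) closes by 8 p.m. — met.
(3): T AND F AND T → false.
So Overall is not satisfied (F OR F OR F).

No — denied.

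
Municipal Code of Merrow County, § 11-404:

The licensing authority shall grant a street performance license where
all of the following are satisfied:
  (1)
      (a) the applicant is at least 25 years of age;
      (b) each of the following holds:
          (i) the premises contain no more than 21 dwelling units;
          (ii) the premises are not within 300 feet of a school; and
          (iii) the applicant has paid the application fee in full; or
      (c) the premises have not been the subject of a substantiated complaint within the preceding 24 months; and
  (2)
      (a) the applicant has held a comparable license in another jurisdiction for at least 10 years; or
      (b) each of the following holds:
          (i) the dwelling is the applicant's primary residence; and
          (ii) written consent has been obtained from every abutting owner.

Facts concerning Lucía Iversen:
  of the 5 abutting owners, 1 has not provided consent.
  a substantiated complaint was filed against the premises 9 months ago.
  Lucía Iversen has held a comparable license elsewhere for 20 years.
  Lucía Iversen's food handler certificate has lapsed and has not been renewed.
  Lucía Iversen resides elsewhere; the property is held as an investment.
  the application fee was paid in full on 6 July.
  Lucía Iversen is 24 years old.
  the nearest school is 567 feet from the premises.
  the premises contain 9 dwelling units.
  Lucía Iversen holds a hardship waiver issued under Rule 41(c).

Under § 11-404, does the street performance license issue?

(a) age ≥ 25 — fails.
(i) ≤ 21 units — holds.
(ii) ≥300 ft from school — holds.
(iii) fee paid — satisfied.
(b) = T AND T AND T = true.
(c) no complaint in 24 mo. — fails.
(1) = F OR T OR F = true.
(a) prior license ≥ 10 yr — holds.
(i) primary residence — not met.
(ii) all abutters consent — not satisfied.
So (b) is not satisfied (F AND F).
(2): T OR F → true.
Overall: T AND T → true.

Yes — granted.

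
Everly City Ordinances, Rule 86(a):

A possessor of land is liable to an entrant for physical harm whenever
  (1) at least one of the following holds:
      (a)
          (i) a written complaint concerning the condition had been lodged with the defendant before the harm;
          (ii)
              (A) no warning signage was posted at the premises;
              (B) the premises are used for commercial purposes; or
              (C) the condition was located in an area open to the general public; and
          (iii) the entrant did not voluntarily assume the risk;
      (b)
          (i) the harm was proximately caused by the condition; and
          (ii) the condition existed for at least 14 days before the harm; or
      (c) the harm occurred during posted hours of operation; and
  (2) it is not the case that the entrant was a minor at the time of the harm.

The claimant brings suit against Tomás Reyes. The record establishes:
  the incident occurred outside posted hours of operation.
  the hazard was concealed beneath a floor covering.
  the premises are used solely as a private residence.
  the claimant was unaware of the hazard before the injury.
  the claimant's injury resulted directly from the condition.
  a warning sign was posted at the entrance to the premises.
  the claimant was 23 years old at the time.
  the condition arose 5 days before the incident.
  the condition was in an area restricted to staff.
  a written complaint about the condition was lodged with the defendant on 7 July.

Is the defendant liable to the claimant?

(i) complaint lodged — satisfied.
(A) no signage posted — not satisfied.
(B) commercial use — not met.
(C) public area — not satisfied.
(ii) = F OR F OR F = false.
(iii) no assumed risk — holds.
So (a) is not satisfied (T AND F AND T).
(i) proximate cause — satisfied.
(ii) condition ≥14 days old — not satisfied.
(b) = T AND F = false.
(c) during posted hours — fails.
(1): F OR F OR F → false.
(2) not (entrant a minor) — satisfied.
So Overall is not satisfied (F AND T).

No — not liable.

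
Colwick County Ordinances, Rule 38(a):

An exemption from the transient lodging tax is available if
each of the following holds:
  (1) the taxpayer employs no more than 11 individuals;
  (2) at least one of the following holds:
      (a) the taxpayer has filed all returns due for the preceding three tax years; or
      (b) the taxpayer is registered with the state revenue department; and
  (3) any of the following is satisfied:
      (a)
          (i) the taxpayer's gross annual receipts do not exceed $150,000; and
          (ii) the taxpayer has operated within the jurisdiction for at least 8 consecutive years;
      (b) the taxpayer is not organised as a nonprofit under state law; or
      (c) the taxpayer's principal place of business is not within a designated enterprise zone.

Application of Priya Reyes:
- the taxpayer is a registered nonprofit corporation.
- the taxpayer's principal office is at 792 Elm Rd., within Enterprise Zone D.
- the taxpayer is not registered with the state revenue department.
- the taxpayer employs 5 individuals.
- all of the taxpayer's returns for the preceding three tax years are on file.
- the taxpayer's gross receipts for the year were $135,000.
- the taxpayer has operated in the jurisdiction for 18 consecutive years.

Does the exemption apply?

(1) ≤ 11 employees — holds.
(a) returns current — satisfied.
(b) state-registered — fails.
(2) = T OR F = true.
(i) receipts ≤ $150,000 — met.
(ii) ≥ 8 yrs in jurisdiction — met.
So (a) is satisfied (T AND T).
(b) not (nonprofit) — fails.
(c) not (in enterprise zone) — not met.
(3): T OR F OR F → true.
So Overall is satisfied (T AND T AND T).

Yes — exempt.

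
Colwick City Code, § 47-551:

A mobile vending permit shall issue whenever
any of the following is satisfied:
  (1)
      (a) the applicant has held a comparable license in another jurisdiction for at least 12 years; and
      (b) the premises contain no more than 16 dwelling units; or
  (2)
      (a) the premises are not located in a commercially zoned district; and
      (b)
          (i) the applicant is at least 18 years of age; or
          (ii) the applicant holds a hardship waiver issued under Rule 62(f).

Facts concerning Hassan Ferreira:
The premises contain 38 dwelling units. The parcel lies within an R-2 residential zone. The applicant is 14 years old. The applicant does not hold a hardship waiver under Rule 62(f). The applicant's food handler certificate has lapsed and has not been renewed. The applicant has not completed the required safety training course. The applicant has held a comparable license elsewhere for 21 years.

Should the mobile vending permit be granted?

No — denied.

(a) prior license ≥ 12 yr — met.
(b) ≤ 16 units — not met.
So (1) is not satisfied (T AND F).
(a) not (commercially zoned) — holds.
(i) age ≥ 18 — not met.
(ii) hardship waiver — fails.
(b): F OR F → false.
So (2) is not satisfied (T AND F).
Overall = F OR F = false.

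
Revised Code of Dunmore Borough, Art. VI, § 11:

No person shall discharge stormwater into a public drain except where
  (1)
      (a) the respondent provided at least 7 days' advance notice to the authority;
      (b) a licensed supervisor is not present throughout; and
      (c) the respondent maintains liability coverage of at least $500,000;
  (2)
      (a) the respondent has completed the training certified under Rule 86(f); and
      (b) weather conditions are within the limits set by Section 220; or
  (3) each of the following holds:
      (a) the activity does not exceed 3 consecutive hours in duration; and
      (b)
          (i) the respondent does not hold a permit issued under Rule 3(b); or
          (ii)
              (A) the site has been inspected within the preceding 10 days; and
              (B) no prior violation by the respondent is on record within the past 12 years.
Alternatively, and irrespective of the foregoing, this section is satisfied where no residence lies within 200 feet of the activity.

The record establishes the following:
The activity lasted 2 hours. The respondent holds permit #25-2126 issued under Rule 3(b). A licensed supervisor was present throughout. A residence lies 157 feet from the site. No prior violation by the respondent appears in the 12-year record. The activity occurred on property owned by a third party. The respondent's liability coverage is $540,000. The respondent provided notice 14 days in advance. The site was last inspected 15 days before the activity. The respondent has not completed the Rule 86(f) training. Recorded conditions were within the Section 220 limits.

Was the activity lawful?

No — unlawful.

(a) ≥7 days' notice — satisfied.
(b) not (supervisor present) — fails.
(c) coverage ≥ $500,000 — satisfied.
(1): T AND F AND T → false.
(a) training certified — fails.
(b) weather ok — holds.
(2) = F AND T = false.
(a) ≤ 3 hrs duration — holds.
(i) not (holds permit) — not satisfied.
(A) site inspected — not met.
(B) no prior violation — holds.
(ii): F AND T → false.
So (b) is not satisfied (F OR F).
(3) = T AND F = false.
So Overall is not satisfied (F OR F OR F).
Exception (no residence in 200 ft) — not satisfied.
Result: main false OR exception false → false.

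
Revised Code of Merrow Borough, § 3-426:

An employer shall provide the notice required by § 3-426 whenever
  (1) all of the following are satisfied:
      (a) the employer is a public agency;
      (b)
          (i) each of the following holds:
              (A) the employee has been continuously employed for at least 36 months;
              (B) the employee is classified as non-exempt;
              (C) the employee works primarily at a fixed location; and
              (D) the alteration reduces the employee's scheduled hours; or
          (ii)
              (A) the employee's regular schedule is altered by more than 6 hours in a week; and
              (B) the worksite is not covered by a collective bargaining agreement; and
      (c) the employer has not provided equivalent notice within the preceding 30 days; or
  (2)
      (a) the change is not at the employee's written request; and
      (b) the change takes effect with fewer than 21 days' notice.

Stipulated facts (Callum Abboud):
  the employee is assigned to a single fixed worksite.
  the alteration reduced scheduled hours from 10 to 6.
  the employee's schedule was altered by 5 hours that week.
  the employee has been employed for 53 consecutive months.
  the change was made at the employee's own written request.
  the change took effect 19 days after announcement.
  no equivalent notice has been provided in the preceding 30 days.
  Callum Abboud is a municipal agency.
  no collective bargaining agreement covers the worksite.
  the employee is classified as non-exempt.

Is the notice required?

(a) public agency — met.
(A) tenure ≥ 36 mo. — satisfied.
(B) non-exempt — holds.
(C) fixed location — holds.
(D) hours reduced — holds.
(i): T AND T AND T AND T → true.
(A) schedule shift > 6h — not met.
(B) no CBA — satisfied.
(ii) = F AND T = false.
(b): T OR F → true.
(c) no recent notice — met.
So (1) is satisfied (T AND T AND T).
(a) not employee-requested — fails.
(b) < 21 days' notice — satisfied.
(2): F AND T → false.
Overall: T OR F → true.

Yes — required.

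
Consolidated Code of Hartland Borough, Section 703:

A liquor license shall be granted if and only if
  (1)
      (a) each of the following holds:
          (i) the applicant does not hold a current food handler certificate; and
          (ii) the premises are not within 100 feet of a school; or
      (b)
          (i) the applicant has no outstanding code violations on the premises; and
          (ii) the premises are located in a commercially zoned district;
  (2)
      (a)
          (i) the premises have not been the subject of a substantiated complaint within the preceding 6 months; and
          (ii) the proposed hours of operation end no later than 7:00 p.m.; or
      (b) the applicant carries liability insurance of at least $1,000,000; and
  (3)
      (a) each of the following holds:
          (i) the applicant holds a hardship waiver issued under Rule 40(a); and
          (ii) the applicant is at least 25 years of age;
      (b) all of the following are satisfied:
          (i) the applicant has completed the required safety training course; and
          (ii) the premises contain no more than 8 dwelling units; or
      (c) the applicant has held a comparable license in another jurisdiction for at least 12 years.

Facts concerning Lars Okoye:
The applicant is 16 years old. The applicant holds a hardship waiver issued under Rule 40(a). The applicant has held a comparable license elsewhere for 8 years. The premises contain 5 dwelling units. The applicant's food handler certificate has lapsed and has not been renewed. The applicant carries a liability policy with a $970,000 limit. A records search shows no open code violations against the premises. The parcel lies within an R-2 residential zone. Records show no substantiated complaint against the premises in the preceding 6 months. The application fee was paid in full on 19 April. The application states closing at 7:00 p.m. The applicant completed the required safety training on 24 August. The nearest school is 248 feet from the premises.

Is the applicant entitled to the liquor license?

Yes — granted.

(i) not (food handler cert.) — satisfied.
(ii) ≥100 ft from school — satisfied.
(a) = T AND T = true.
(i) no code violations — holds.
(ii) commercially zoned — fails.
So (b) is not satisfied (T AND F).
So (1) is satisfied (T OR F).
(i) no complaint in 6 mo. — met.
(ii) closes by 7 p.m. — satisfied.
So (a) is satisfied (T AND T).
(b) insurance ≥ $1,000,000 — not met.
So (2) is satisfied (T OR F).
(i) hardship waiver — holds.
(ii) age ≥ 25 — not satisfied.
So (a) is not satisfied (T AND F).
(i) safety training — holds.
(ii) ≤ 8 units — holds.
(b): T AND T → true.
(c) prior license ≥ 12 yr — not met.
(3) = F OR T OR F = true.
Overall = T AND T AND T = true.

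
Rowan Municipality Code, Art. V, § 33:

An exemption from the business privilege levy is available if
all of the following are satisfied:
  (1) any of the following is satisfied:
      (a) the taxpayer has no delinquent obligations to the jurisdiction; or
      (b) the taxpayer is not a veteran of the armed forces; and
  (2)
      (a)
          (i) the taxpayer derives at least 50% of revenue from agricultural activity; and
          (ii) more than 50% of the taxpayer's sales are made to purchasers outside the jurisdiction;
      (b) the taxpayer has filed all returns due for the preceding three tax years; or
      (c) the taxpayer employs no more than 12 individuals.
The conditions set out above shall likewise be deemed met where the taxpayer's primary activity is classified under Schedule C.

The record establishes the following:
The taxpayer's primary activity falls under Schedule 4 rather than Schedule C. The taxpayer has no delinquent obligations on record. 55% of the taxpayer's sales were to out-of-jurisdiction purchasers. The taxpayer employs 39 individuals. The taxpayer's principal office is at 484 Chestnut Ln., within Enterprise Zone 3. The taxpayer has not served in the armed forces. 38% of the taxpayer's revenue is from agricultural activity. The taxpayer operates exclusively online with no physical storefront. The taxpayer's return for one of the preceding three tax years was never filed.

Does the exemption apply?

No — not exempt.

(a) no delinquency — holds.
(b) not (veteran) — holds.
So (1) is satisfied (T OR T).
(i) ≥50% agricultural — fails.
(ii) >50% out-of-jur. sales — holds.
(a): F AND T → false.
(b) returns current — not satisfied.
(c) ≤ 12 employees — fails.
(2): F OR F OR F → false.
So Overall is not satisfied (T AND F).
Exception (Schedule C activity) — not satisfied.
Result: main false OR exception false → false.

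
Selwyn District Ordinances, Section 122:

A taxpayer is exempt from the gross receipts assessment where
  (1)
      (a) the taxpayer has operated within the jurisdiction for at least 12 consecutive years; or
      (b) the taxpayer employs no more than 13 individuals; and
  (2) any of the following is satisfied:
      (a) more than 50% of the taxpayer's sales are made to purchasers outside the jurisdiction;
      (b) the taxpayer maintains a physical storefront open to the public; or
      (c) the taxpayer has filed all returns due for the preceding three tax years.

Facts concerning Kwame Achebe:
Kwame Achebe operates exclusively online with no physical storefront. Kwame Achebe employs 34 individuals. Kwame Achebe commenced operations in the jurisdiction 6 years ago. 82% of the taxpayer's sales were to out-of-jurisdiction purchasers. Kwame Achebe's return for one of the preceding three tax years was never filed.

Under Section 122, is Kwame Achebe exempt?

No — not exempt.

(a) ≥ 12 yrs in jurisdiction — not met.
(b) ≤ 13 employees — not satisfied.
(1) = F OR F = false.
(a) >50% out-of-jur. sales — satisfied.
(b) has storefront — fails.
(c) returns current — fails.
(2) = T OR F OR F = true.
So Overall is not satisfied (F AND T).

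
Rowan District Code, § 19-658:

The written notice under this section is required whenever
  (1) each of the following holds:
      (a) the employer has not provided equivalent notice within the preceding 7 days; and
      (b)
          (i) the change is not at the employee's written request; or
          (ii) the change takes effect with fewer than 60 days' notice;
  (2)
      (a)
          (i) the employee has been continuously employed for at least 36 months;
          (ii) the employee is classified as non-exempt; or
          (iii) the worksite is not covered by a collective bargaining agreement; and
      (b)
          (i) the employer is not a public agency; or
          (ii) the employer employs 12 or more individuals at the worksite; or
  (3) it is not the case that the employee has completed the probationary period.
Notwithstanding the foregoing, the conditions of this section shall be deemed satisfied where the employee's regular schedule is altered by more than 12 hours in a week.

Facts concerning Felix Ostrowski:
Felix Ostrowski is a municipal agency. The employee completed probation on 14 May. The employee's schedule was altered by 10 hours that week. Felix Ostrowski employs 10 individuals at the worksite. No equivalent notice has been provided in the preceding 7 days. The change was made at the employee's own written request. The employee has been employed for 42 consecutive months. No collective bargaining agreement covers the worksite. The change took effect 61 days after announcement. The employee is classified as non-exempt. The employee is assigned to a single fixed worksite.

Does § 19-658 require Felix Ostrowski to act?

No — not required.

(a) no recent notice — satisfied.
(i) not employee-requested — not satisfied.
(ii) < 60 days' notice — fails.
(b) = F OR F = false.
(1) = T AND F = false.
(i) tenure ≥ 36 mo. — met.
(ii) non-exempt — satisfied.
(iii) no CBA — met.
(a): T OR T OR T → true.
(i) not (public agency) — not met.
(ii) ≥ 12 at site — fails.
So (b) is not satisfied (F OR F).
(2) = T AND F = false.
(3) not (past probation) — not satisfied.
So Overall is not satisfied (F OR F OR F).
Exception (schedule shift > 12h) — not satisfied.
Result: main false OR exception false → false.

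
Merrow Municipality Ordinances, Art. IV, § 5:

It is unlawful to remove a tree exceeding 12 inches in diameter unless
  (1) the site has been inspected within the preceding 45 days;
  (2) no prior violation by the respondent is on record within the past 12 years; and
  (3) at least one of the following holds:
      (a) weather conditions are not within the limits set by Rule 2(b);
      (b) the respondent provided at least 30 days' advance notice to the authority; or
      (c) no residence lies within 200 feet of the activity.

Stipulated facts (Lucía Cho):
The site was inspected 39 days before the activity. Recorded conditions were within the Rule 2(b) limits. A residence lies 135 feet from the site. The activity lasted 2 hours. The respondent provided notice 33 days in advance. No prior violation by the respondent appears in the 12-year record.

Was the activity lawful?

(1) site inspected — met.
(2) no prior violation — holds.
(a) not (weather ok) — fails.
(b) ≥30 days' notice — satisfied.
(c) no residence in 200 ft — not satisfied.
(3): F OR T OR F → true.
Overall = T AND T AND T = true.

Yes — lawful.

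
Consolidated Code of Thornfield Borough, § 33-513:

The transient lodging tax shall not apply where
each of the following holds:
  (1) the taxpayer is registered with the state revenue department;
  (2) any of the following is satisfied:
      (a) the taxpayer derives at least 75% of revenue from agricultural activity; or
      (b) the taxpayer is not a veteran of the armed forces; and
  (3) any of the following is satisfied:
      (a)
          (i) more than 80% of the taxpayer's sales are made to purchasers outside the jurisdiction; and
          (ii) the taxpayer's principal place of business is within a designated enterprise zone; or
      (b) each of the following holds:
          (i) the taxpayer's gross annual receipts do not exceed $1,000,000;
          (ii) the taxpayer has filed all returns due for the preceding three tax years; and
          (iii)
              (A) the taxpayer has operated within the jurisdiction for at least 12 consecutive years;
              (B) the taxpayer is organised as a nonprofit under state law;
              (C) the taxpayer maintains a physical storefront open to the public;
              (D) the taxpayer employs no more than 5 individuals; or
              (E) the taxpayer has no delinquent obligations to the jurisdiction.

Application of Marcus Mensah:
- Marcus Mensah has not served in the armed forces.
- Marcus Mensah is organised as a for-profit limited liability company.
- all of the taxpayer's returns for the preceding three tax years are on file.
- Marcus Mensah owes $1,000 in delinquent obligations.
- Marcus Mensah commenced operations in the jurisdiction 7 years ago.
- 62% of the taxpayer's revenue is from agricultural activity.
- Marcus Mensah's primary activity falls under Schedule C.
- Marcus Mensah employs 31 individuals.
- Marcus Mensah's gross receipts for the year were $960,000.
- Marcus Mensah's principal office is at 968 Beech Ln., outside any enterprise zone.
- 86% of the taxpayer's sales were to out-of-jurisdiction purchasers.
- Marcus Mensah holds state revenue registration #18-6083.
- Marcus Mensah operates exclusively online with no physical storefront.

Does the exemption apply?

No — not exempt.

(1) state-registered — holds.
(a) ≥75% agricultural — fails.
(b) not (veteran) — met.
(2) = F OR T = true.
(i) >80% out-of-jur. sales — satisfied.
(ii) in enterprise zone — not satisfied.
(a) = T AND F = false.
(i) receipts ≤ $1,000,000 — holds.
(ii) returns current — satisfied.
(A) ≥ 12 yrs in jurisdiction — not met.
(B) nonprofit — not met.
(C) has storefront — not met.
(D) ≤ 5 employees — not met.
(E) no delinquency — not met.
(iii): F OR F OR F OR F OR F → false.
(b) = T AND T AND F = false.
(3): F OR F → false.
Overall = T AND T AND F = false.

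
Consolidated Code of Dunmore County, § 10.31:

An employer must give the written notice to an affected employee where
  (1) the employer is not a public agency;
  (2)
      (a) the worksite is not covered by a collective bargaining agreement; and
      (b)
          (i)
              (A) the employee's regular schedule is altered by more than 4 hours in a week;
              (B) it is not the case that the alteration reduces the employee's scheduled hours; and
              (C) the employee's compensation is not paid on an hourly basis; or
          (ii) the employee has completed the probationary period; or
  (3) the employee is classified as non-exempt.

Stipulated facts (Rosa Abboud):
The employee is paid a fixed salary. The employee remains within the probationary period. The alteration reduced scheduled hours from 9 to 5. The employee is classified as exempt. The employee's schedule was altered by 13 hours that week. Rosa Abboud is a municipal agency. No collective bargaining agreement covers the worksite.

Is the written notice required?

(1) not (public agency) — not met.
(a) no CBA — satisfied.
(A) schedule shift > 4h — met.
(B) not (hours reduced) — not satisfied.
(C) not (hourly-paid) — met.
So (i) is not satisfied (T AND F AND T).
(ii) past probation — not satisfied.
(b): F OR F → false.
(2) = T AND F = false.
(3) non-exempt — not satisfied.
Overall = F OR F OR F = false.

No — not required.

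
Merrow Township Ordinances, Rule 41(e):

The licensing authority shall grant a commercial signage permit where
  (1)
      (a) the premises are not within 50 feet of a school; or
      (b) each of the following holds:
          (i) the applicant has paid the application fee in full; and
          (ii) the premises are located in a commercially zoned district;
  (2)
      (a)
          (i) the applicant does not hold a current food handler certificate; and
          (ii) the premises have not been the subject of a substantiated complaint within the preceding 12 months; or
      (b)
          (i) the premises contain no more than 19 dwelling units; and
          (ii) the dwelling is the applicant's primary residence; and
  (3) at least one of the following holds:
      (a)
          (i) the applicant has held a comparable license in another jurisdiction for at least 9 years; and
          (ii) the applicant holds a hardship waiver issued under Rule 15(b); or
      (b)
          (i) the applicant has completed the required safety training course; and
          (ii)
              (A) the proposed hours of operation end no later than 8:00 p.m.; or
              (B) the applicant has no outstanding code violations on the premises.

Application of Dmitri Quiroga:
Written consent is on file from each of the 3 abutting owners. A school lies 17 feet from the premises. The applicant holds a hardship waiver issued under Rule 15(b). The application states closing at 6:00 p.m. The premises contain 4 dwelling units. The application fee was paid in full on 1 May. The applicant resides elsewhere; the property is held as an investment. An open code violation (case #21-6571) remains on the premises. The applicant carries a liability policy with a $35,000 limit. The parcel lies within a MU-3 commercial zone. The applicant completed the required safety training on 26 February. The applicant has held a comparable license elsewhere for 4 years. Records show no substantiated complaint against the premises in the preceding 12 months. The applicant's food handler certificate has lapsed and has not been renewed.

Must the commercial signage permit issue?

(a) ≥50 ft from school — not met.
(i) fee paid — holds.
(ii) commercially zoned — satisfied.
(b) = T AND T = true.
(1) = F OR T = true.
(i) not (food handler cert.) — satisfied.
(ii) no complaint in 12 mo. — met.
(a): T AND T → true.
(i) ≤ 19 units — met.
(ii) primary residence — not met.
(b) = T AND F = false.
(2) = T OR F = true.
(i) prior license ≥ 9 yr — not satisfied.
(ii) hardship waiver — met.
So (a) is not satisfied (F AND T).
(i) safety training — holds.
(A) closes by 8 p.m. — holds.
(B) no code violations — not met.
(ii) = T OR F = true.
(b) = T AND T = true.
(3): F OR T → true.
Overall: T AND T AND T → true.

Yes — granted.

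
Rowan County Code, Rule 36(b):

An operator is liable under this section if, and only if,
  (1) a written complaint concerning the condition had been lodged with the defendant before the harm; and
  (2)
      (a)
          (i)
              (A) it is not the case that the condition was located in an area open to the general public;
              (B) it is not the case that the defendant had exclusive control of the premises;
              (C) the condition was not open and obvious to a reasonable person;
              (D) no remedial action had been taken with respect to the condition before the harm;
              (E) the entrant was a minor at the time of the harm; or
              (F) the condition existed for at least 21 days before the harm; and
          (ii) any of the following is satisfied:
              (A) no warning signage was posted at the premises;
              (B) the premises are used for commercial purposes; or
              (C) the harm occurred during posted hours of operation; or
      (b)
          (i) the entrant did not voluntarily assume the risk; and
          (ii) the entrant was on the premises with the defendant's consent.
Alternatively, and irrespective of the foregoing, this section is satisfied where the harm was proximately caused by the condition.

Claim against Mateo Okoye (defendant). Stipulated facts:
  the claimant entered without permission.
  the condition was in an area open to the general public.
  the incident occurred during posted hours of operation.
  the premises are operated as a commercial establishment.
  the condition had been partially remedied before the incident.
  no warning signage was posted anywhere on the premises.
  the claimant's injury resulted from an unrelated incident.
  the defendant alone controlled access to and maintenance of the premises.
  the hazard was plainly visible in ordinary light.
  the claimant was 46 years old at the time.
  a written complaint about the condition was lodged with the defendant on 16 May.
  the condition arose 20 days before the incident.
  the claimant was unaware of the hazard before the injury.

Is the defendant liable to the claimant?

(1) complaint lodged — satisfied.
(A) not (public area) — not met.
(B) not (exclusive control) — not satisfied.
(C) not open/obvious — not satisfied.
(D) no remedial action — not satisfied.
(E) entrant a minor — not satisfied.
(F) condition ≥21 days old — fails.
(i) = F OR F OR F OR F OR F OR F = false.
(A) no signage posted — met.
(B) commercial use — met.
(C) during posted hours — met.
So (ii) is satisfied (T OR T OR T).
So (a) is not satisfied (F AND T).
(i) no assumed risk — holds.
(ii) consent to enter — fails.
(b) = T AND F = false.
(2): F OR F → false.
Overall: T AND F → false.
Exception (proximate cause) — not satisfied.
Result: main false OR exception false → false.

No — not liable.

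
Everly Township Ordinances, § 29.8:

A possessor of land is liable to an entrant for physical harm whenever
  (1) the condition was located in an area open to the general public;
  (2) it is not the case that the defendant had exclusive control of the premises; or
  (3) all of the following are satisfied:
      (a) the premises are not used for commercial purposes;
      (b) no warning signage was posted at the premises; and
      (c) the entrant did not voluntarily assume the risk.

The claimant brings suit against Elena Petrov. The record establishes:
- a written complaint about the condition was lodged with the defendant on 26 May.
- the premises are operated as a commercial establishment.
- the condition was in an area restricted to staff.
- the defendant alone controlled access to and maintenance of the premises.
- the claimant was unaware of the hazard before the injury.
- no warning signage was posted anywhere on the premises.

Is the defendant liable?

(1) public area — fails.
(2) not (exclusive control) — fails.
(a) not (commercial use) — fails.
(b) no signage posted — met.
(c) no assumed risk — met.
(3): F AND T AND T → false.
Overall = F OR F OR F = false.

No — not liable.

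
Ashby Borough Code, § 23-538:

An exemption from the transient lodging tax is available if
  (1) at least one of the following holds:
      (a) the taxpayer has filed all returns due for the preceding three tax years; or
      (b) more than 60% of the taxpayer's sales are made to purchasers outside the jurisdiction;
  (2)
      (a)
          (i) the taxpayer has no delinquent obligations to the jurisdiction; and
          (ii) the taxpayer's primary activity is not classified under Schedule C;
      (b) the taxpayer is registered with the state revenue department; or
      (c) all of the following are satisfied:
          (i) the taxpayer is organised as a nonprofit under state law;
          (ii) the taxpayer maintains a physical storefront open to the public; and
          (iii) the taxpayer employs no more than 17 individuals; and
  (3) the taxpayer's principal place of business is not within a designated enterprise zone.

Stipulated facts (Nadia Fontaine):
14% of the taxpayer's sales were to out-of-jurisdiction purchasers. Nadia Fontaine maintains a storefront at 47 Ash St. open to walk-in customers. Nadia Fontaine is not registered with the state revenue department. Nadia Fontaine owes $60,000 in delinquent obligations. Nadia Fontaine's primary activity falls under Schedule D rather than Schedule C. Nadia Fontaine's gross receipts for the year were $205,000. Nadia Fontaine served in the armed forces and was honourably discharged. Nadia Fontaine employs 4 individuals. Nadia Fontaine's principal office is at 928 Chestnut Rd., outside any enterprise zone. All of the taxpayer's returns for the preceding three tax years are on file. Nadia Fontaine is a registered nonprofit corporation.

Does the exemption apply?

(a) returns current — satisfied.
(b) >60% out-of-jur. sales — not satisfied.
(1): T OR F → true.
(i) no delinquency — not met.
(ii) not (Schedule C activity) — holds.
So (a) is not satisfied (F AND T).
(b) state-registered — not met.
(i) nonprofit — holds.
(ii) has storefront — met.
(iii) ≤ 17 employees — met.
(c): T AND T AND T → true.
(2) = F OR F OR T = true.
(3) not (in enterprise zone) — satisfied.
So Overall is satisfied (T AND T AND T).

Yes — exempt.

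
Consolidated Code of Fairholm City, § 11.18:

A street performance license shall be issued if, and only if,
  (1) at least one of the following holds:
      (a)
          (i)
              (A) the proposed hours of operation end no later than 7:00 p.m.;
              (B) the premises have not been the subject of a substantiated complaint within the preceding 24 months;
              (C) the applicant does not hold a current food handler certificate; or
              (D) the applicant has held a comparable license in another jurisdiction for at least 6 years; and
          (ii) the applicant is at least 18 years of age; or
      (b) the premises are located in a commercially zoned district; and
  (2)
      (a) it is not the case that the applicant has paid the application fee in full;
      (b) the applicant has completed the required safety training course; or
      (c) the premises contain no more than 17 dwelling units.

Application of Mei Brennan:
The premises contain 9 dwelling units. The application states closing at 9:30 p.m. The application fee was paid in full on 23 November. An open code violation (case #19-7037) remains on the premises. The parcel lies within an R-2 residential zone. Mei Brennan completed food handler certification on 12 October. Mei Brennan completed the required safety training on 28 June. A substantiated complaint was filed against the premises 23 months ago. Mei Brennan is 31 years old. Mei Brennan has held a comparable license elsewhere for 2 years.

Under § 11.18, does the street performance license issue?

No — denied.

(A) closes by 7 p.m. — not met.
(B) no complaint in 24 mo. — not satisfied.
(C) not (food handler cert.) — fails.
(D) prior license ≥ 6 yr — not satisfied.
(i): F OR F OR F OR F → false.
(ii) age ≥ 18 — holds.
So (a) is not satisfied (F AND T).
(b) commercially zoned — not satisfied.
(1): F OR F → false.
(a) not (fee paid) — fails.
(b) safety training — holds.
(c) ≤ 17 units — met.
(2) = F OR T OR T = true.
Overall: F AND T → false.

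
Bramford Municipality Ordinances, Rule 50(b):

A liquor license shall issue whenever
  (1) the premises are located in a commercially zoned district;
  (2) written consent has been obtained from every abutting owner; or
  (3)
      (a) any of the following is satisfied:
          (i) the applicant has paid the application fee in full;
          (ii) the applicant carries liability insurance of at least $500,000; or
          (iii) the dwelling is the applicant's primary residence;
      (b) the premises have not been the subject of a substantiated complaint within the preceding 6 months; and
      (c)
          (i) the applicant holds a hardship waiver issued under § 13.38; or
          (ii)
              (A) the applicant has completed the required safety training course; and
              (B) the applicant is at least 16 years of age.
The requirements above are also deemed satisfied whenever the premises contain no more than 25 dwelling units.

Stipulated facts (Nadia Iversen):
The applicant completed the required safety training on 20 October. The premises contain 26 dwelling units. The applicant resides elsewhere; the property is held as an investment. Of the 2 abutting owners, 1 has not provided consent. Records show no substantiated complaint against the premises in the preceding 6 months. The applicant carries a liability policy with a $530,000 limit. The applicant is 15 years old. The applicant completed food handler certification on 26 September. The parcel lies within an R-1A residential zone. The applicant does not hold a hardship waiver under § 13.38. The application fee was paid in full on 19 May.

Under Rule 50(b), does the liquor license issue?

No — denied.

(1) commercially zoned — fails.
(2) all abutters consent — not satisfied.
(i) fee paid — holds.
(ii) insurance ≥ $500,000 — satisfied.
(iii) primary residence — not satisfied.
So (a) is satisfied (T OR T OR F).
(b) no complaint in 6 mo. — met.
(i) hardship waiver — fails.
(A) safety training — satisfied.
(B) age ≥ 16 — not met.
So (ii) is not satisfied (T AND F).
(c) = F OR F = false.
(3) = T AND T AND F = false.
Overall = F OR F OR F = false.
Exception (≤ 25 units) — not satisfied.
Result: main false OR exception false → false.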